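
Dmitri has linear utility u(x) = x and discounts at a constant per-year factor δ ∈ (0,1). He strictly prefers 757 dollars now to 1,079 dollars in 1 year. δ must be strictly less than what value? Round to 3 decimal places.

Comparing present values: 757 > δ·1079.
So δ < 757/1079 = 0.70158.

δ < 0.702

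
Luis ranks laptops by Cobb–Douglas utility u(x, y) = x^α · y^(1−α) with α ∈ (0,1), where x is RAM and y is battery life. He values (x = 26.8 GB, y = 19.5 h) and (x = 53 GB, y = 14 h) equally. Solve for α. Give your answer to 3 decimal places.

α ≈ 0.327

Indifference: 26.8^α · 19.5^(1−α) = 53^α · 14^(1−α).
(26.8/53)^α = (14/19.5)^(1−α); take logs: α·ln(26.8/53) = (1−α)·ln(14/19.5), i.e. α·-0.681890 = (1−α)·-0.331357.
So α/(1−α) = (-0.331357)/(-0.681890) = 0.485939, and α = 0.485939/1.485939 ≈ 0.327.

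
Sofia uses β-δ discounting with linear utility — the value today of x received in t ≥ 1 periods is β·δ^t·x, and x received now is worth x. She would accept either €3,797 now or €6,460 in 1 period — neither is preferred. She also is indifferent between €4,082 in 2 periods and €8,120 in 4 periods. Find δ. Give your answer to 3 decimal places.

From the later pair, β·δ^2·4082 = β·δ^4·8120; dividing through, δ^2 = 4082/8120 = 0.50271, so δ = 0.70902.

δ ≈ 0.709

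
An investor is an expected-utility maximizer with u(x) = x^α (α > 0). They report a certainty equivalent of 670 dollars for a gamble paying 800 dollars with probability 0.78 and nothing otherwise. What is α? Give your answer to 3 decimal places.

The lottery's expected utility is 0.78·u(800) + 0.22·u(0) = 0.78·800^α (since u(0) = 0 for α > 0).
Indifference: 670^α = 0.78·800^α, so (670/800)^α = 0.78.
Take logs: α = ln 0.78 / ln(670/800) ≈ 1.40109.

α ≈ 1.401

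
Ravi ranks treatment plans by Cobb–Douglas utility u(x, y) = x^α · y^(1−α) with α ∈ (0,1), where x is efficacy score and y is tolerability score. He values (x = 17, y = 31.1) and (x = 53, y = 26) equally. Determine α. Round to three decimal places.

α ≈ 0.136

Set the two utilities equal: 17^α·31.1^(1−α) = 53^α·26^(1−α).
Rearrange to (17/53)^α = (26/31.1)^(1−α) and take logs: α·-1.137079 = (1−α)·-0.179111.
With A = -1.137079 and B = -0.179111: α·A = (1−α)·B, so α = B/(A+B) = -0.179111/-1.316190 ≈ 0.136.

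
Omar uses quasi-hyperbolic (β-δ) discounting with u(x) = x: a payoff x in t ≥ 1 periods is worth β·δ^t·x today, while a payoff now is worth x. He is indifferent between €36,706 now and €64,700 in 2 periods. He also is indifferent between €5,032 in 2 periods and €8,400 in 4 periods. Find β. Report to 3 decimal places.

β ≈ 0.947

Both payoffs in the second observation are in the future, so β drops out: δ^2·5032 = δ^4·8400 ⇒ δ^2 = 5032/8400 = 0.59905, so δ = 0.77398.
The first indifference: 36706 = β·δ^2·64700, so β = 36706/(δ^2·64700) = 36706/(0.59905·64700) ≈ 0.947.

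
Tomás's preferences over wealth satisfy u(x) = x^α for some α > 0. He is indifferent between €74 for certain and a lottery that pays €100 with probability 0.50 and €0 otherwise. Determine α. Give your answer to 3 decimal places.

The lottery's expected utility is 0.50·u(100) + 0.50·u(0) = 0.50·100^α (since u(0) = 0 for α > 0).
Setting u(74) equal to that: 74^α = 0.50·100^α ⇒ (74/100)^α = 0.50.
Taking logs: α·ln(74/100) = ln(0.50), so α = -0.693147 / -0.301105 ≈ 2.302.

α ≈ 2.302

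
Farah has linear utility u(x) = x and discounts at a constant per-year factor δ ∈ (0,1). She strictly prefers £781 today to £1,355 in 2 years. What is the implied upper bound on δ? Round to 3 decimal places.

δ < 0.759

The preference means 781 > δ^2·1355.
Hence δ^2 < 781/1355 = 0.57638, and x ↦ x^(1/2) is increasing on (0,∞).
δ < (781/1355)^(1/2) ≈ 0.759.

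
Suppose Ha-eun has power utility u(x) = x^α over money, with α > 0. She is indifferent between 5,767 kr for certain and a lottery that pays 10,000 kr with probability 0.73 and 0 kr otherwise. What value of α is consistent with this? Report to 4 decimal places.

Since u(0) = 0, the lottery's EU is 0.73·10000^α.
Equating: 5767^α = 0.73·10000^α, i.e. 0.5767^α = 0.73.
Take logs: α = ln 0.73 / ln(5767/10000) ≈ 0.571751.

α ≈ 0.5718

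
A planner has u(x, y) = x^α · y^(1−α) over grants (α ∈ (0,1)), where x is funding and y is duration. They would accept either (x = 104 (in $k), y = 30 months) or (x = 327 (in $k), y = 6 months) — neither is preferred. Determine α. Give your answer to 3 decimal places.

Set the two utilities equal: 104^α·30^(1−α) = 327^α·6^(1−α).
Taking logs: α·ln 104 + (1−α)·ln 30 = α·ln 327 + (1−α)·ln 6, i.e. α·-1.145569 = (1−α)·-1.609438.
So α/(1−α) = (-1.609438)/(-1.145569) = 1.404925, and α = 1.404925/2.404925 ≈ 0.584.

α ≈ 0.584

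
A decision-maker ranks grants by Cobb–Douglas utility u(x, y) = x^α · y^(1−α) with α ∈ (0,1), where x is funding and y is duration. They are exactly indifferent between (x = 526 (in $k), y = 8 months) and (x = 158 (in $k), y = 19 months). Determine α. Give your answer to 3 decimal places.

Indifference: 526^α · 8^(1−α) = 158^α · 19^(1−α).
Taking logs: α·ln 526 + (1−α)·ln 8 = α·ln 158 + (1−α)·ln 19, i.e. α·1.202706 = (1−α)·0.864997.
With A = 1.202706 and B = 0.864997: α·A = (1−α)·B, so α = B/(A+B) = 0.864997/2.067703 ≈ 0.418.

α ≈ 0.418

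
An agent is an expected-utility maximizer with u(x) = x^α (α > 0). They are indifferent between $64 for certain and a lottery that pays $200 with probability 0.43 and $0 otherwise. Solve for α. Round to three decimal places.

α ≈ 0.741

Since u(0) = 0, the lottery's EU is 0.43·200^α.
Indifference: 64^α = 0.43·200^α, so (64/200)^α = 0.43.
Take logs: α = ln 0.43 / ln(64/200) ≈ 0.74069.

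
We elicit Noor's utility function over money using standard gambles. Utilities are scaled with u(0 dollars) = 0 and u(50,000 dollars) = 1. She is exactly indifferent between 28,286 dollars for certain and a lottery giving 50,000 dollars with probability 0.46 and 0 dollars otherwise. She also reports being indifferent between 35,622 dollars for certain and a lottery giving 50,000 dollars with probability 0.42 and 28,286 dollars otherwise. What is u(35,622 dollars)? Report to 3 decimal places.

The first gamble pins u(28,286 dollars): it must equal 0.46·1 + 0.54·0 = 0.46.
Chaining: u(35,622 dollars) = 0.42·1.00 + 0.58·0.46 = 0.6868.

0.687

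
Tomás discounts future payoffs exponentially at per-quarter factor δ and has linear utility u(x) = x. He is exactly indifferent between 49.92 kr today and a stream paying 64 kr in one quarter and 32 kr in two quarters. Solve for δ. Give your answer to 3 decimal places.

δ ≈ 0.600

Equating present values: 49.92 = 64δ + 32δ².
That is, 32δ² + 64δ − 49.92 = 0, a quadratic in δ.
By the quadratic formula (taking the positive root), δ = (−64 + √10485.76) / 64 ≈ 0.600.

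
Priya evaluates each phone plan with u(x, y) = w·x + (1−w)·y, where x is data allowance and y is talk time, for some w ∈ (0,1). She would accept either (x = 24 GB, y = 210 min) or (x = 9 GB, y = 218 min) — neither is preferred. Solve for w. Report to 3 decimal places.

w = 0.348

Indifference: w·24 + (1−w)·210 = w·9 + (1−w)·218.
w·(24−9) = (1−w)·(218−210), i.e. w·15 = (1−w)·8.
Hence w = 8/(15+8) = 8/23 = 0.348.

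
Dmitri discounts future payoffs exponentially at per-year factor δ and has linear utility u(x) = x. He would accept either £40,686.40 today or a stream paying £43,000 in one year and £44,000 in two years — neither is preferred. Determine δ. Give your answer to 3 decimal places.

The stream is worth 43000δ + 44000δ² today, so 43000δ + 44000δ² = 40686.40.
So 44000δ² + 43000δ − 40686.40 = 0.
By the quadratic formula (taking the positive root), δ = (−43000 + √9009806400.00) / 88000 ≈ 0.590.

δ ≈ 0.590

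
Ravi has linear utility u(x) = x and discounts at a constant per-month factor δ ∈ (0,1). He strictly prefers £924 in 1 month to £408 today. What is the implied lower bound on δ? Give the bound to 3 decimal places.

δ > 0.442

Comparing present values: 408 < δ·924.
Dividing through by 924 gives δ > 0.44156.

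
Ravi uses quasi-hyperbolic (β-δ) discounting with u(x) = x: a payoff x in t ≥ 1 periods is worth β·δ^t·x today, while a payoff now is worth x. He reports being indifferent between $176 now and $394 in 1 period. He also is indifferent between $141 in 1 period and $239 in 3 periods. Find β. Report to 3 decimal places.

The second indifference involves only future payoffs, so β cancels: β·δ^1·141 = β·δ^3·239, giving δ^2 = 141/239 = 0.58996, so δ = 0.76809.
The first indifference: 176 = β·δ·394, so β = 176/(δ·394) = 176/(0.76809·394) ≈ 0.582.

β ≈ 0.582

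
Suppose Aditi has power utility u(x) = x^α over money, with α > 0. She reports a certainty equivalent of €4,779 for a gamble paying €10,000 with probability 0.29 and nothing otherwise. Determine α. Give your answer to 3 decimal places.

α ≈ 1.677

EU(lottery) = 0.29·10000^α + 0.71·0 = 0.29·10000^α.
Setting u(4779) equal to that: 4779^α = 0.29·10000^α ⇒ (4779/10000)^α = 0.29.
Take logs: α = ln 0.29 / ln(4779/10000) ≈ 1.67653.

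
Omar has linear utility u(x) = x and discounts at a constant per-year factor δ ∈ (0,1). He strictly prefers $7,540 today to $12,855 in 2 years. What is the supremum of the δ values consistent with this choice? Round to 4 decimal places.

δ < 0.7659

The preference means 7540 > δ^2·12855.
Dividing by 12855: δ^2 < 0.58654. Both sides are positive, so the square root keeps the direction.
δ < 0.58654^(1/2) = 0.7659.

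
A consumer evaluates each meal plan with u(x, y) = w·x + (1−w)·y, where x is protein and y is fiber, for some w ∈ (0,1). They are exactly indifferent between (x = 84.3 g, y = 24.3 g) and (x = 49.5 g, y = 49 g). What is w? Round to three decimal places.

u(84.3,24.3) = u(49.5,49) means w·84.3 + (1−w)·24.3 = w·49.5 + (1−w)·49.
Collecting terms: w·34.8 = (1−w)·24.7.
The marginal rate of substitution is 24.7/34.8, so w = 24.7/(34.8+24.7) = 0.415.

w = 0.415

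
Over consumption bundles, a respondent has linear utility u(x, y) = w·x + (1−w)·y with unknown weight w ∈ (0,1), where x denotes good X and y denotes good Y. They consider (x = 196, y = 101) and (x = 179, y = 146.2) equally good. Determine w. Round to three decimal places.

w = 0.727

u(196,101) = u(179,146.2) means w·196 + (1−w)·101 = w·179 + (1−w)·146.2.
Collecting terms: w·17 = (1−w)·45.2.
Hence w = 45.2/(17+45.2) = 45.2/62.2 = 0.727.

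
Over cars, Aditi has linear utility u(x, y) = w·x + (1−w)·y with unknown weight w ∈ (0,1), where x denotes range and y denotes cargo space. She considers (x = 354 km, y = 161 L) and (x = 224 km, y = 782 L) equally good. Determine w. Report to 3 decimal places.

w = 0.827

u(354,161) = u(224,782) means w·354 + (1−w)·161 = w·224 + (1−w)·782.
Collecting terms: w·130 = (1−w)·621.
Hence w = 621/(130+621) = 621/751 = 0.827.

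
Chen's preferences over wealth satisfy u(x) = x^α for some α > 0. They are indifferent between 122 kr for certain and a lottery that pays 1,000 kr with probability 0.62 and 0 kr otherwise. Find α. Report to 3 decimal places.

Since u(0) = 0, the lottery's EU is 0.62·1000^α.
Setting u(122) equal to that: 122^α = 0.62·1000^α ⇒ (122/1000)^α = 0.62.
Taking logs: α·ln(122/1000) = ln(0.62), so α = -0.478036 / -2.103734 ≈ 0.227.

α ≈ 0.227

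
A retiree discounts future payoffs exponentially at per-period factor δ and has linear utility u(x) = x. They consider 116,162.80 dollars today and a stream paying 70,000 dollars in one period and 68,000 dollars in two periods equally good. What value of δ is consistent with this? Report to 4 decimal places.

The stream is worth 70000δ + 68000δ² today, so 70000δ + 68000δ² = 116162.80.
That is, 68000δ² + 70000δ − 116162.80 = 0, a quadratic in δ.
δ = (−70000 + √(70000² + 4·68000·116162.80)) / (2·68000) = (−70000 + √36496281600.00) / 136000 ≈ 0.8900.

δ ≈ 0.8900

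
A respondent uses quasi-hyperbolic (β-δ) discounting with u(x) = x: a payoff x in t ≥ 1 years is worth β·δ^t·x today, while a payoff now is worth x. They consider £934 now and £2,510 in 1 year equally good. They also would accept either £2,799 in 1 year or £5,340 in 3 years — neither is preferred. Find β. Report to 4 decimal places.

The second indifference involves only future payoffs, so β cancels: β·δ^1·2799 = β·δ^3·5340, giving δ^2 = 2799/5340 = 0.52416, so δ = 0.72399.
Substituting δ into 934 = β·δ·2510: β = 934/(1817.208) ≈ 0.5140.

β ≈ 0.5140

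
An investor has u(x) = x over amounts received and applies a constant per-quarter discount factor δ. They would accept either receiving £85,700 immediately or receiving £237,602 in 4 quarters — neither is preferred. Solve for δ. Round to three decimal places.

δ ≈ 0.775

The payoff in 4 quarters is discounted by δ^4, so u(85700) = δ^4·u(237602) and δ^4 = u(85700)/u(237602).
With u(x) = x: δ^4 = 85700/237602 = 0.36069.
So δ = 0.36069^(1/4) ≈ 0.775.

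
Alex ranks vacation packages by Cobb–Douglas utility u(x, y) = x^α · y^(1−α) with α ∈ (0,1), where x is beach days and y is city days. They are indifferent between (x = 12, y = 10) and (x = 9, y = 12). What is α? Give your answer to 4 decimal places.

α ≈ 0.3879

The Cobb–Douglas utilities coincide, so 12^α·10^(1−α) = 9^α·12^(1−α).
Taking logs: α·ln 12 + (1−α)·ln 10 = α·ln 9 + (1−α)·ln 12, i.e. α·0.2876821 = (1−α)·0.1823216.
With A = 0.2876821 and B = 0.1823216: α·A = (1−α)·B, so α = B/(A+B) = 0.1823216/0.4700037 ≈ 0.3879.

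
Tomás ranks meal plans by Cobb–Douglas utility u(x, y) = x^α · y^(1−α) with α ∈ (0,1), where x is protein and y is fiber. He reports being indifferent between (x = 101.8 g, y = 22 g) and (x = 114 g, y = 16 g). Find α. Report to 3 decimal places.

α ≈ 0.738

Set the two utilities equal: 101.8^α·22^(1−α) = 114^α·16^(1−α).
Taking logs: α·ln 101.8 + (1−α)·ln 22 = α·ln 114 + (1−α)·ln 16, i.e. α·-0.113188 = (1−α)·-0.318454.
So α/(1−α) = (-0.318454)/(-0.113188) = 2.813496, and α = 2.813496/3.813496 ≈ 0.738.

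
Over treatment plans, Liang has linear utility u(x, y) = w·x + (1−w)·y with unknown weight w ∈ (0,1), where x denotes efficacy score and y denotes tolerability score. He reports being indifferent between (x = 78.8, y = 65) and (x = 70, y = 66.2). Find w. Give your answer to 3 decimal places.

Indifference: w·78.8 + (1−w)·65 = w·70 + (1−w)·66.2.
w·(78.8−70) = (1−w)·(66.2−65), i.e. w·8.8 = (1−w)·1.2.
So w/(1−w) = 1.2/8.8 = 0.1364, giving w = 1.2/(8.8+1.2) = 0.120.

w = 0.120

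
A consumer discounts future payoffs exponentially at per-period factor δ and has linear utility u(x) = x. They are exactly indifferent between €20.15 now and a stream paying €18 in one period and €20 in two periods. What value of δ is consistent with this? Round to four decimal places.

The stream is worth 18δ + 20δ² today, so 18δ + 20δ² = 20.15.
That is, 20δ² + 18δ − 20.15 = 0, a quadratic in δ.
By the quadratic formula (taking the positive root), δ = (−18 + √1936.00) / 40 ≈ 0.6500.

δ ≈ 0.6500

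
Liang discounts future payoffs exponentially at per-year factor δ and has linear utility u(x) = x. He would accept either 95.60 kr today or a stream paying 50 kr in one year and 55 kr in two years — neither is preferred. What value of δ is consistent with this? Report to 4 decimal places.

Present value of the stream is 50·δ + 55·δ². Indifference gives 50δ + 55δ² = 95.60.
That is, 55δ² + 50δ − 95.60 = 0, a quadratic in δ.
The positive root is δ = [−50 + √(50² + 4·55·95.60)] / (2·55) = (−50 + 153.401)/110 ≈ 0.9400.

δ ≈ 0.9400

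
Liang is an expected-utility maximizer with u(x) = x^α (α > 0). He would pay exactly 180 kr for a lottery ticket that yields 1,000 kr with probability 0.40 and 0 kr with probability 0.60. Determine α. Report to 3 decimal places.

Since u(0) = 0, the lottery's EU is 0.40·1000^α.
Setting u(180) equal to that: 180^α = 0.40·1000^α ⇒ (180/1000)^α = 0.40.
Taking logs: α·ln(180/1000) = ln(0.40), so α = -0.916291 / -1.714798 ≈ 0.534.

α ≈ 0.534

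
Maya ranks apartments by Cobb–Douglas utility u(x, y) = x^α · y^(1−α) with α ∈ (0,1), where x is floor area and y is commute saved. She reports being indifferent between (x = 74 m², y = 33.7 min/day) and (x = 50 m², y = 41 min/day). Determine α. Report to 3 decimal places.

The Cobb–Douglas utilities coincide, so 74^α·33.7^(1−α) = 50^α·41^(1−α).
Rearrange to (74/50)^α = (41/33.7)^(1−α) and take logs: α·0.392042 = (1−α)·0.196074.
Thus α·(0.588116) = 0.196074, so α = 0.196074/0.588116 ≈ 0.333.

α ≈ 0.333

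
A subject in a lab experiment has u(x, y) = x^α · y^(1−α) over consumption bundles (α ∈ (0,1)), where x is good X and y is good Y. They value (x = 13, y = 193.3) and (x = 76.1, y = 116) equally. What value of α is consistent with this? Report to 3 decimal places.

α ≈ 0.224

Set the two utilities equal: 13^α·193.3^(1−α) = 76.1^α·116^(1−α).
Rearrange to (13/76.1)^α = (116/193.3)^(1−α) and take logs: α·-1.767099 = (1−α)·-0.510653.
Thus α·(-2.277752) = -0.510653, so α = -0.510653/-2.277752 ≈ 0.224.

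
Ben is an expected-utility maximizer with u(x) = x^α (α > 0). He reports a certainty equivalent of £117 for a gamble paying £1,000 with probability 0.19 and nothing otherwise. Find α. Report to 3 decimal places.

α ≈ 0.774

The lottery's expected utility is 0.19·u(1000) + 0.81·u(0) = 0.19·1000^α (since u(0) = 0 for α > 0).
Indifference: 117^α = 0.19·1000^α, so (117/1000)^α = 0.19.
Take logs: α = ln 0.19 / ln(117/1000) ≈ 0.77402.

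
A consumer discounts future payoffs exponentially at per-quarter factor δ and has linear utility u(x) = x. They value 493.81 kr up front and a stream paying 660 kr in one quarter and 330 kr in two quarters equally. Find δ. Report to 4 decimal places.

Present value of the stream is 660·δ + 330·δ². Indifference gives 660δ + 330δ² = 493.81.
Rearranged: 330δ² + 660δ − 493.81 = 0.
The positive root is δ = [−660 + √(660² + 4·330·493.81)] / (2·330) = (−660 + 1042.799)/660 ≈ 0.5800.

δ ≈ 0.5800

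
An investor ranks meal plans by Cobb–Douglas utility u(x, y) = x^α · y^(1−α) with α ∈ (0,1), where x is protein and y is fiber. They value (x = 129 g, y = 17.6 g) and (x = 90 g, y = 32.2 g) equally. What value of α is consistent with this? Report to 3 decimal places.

α ≈ 0.627

Set the two utilities equal: 129^α·17.6^(1−α) = 90^α·32.2^(1−α).
Rearrange to (129/90)^α = (32.2/17.6)^(1−α) and take logs: α·0.360003 = (1−α)·0.604068.
With A = 0.360003 and B = 0.604068: α·A = (1−α)·B, so α = B/(A+B) = 0.604068/0.964071 ≈ 0.627.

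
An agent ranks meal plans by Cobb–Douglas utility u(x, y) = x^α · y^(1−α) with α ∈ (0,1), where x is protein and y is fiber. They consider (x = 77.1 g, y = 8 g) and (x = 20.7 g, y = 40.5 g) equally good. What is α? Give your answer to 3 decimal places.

Set the two utilities equal: 77.1^α·8^(1−α) = 20.7^α·40.5^(1−α).
Taking logs: α·ln 77.1 + (1−α)·ln 8 = α·ln 20.7 + (1−α)·ln 40.5, i.e. α·1.314970 = (1−α)·1.621860.
So α/(1−α) = (1.621860)/(1.314970) = 1.233382, and α = 1.233382/2.233382 ≈ 0.552.

α ≈ 0.552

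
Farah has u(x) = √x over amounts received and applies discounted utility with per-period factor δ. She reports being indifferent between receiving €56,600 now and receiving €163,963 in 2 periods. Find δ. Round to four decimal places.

Equating discounted utilities: u(56600) = δ^2·u(163963) ⇒ δ^2 = u(56600)/u(163963).
With u(x) = √x: δ^2 = √56600/√163963 = √(56600/163963) = 0.58754.
Taking the square root: δ = 0.58754^(1/2) ≈ 0.7665.

δ ≈ 0.7665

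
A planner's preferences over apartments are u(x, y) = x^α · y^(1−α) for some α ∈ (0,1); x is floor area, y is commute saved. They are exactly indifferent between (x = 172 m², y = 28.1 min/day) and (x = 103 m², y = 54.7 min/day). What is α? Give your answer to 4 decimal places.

α ≈ 0.5650

Set the two utilities equal: 172^α·28.1^(1−α) = 103^α·54.7^(1−α).
(172/103)^α = (54.7/28.1)^(1−α); take logs: α·ln(172/103) = (1−α)·ln(54.7/28.1), i.e. α·0.5127655 = (1−α)·0.6660941.
So α/(1−α) = (0.6660941)/(0.5127655) = 1.2990228, and α = 1.2990228/2.2990228 ≈ 0.5650.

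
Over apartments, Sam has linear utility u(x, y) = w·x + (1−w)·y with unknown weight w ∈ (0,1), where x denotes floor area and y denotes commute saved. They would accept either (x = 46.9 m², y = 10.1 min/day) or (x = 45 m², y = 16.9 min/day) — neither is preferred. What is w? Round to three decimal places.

w = 0.782

Equating utilities: w·46.9 + (1−w)·10.1 = w·45 + (1−w)·16.9.
Collecting terms: w·1.9 = (1−w)·6.8.
So w/(1−w) = 6.8/1.9 = 3.5789, giving w = 6.8/(1.9+6.8) = 0.782.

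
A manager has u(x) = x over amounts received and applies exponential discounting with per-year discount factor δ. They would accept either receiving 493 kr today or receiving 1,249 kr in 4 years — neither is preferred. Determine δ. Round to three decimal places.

Indifference means u(493) = δ^4 · u(1249), so δ^4 = u(493)/u(1249).
With u(x) = x: δ^4 = 493/1249 = 0.39472.
Taking the 4th root: δ = 0.39472^(1/4) ≈ 0.793.

δ ≈ 0.793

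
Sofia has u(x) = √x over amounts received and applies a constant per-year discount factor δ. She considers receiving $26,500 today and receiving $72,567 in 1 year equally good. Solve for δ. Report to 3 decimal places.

Equating discounted utilities: u(26500) = δ·u(72567) ⇒ δ = u(26500)/u(72567).
With u(x) = √x: δ = √26500/√72567 = √(26500/72567) = 0.60430.

δ ≈ 0.604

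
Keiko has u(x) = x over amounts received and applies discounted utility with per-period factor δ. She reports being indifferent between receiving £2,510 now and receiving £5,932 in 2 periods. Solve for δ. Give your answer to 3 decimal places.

δ ≈ 0.650

Indifference means u(2510) = δ^2 · u(5932), so δ^2 = u(2510)/u(5932).
With u(x) = x: δ^2 = 2510/5932 = 0.42313.
Hence δ = (0.42313)^(1/2) = 0.65048.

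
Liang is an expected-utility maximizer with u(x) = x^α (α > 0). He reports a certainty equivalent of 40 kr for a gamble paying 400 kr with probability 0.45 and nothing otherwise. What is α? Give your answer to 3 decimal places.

EU(lottery) = 0.45·400^α + 0.55·0 = 0.45·400^α.
Equating: 40^α = 0.45·400^α, i.e. 0.1000^α = 0.45.
Taking logs: α·ln(40/400) = ln(0.45), so α = -0.798508 / -2.302585 ≈ 0.347.

α ≈ 0.347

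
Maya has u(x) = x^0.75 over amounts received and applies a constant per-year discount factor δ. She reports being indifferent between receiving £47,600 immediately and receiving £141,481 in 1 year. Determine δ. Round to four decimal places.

The payoff in 1 year is discounted by δ, so u(47600) = δ·u(141481) and δ = u(47600)/u(141481).
With u(x) = x^0.75: δ = 47600^0.75/141481^0.75 = (47600/141481)^0.75 = 0.44176.

δ ≈ 0.4418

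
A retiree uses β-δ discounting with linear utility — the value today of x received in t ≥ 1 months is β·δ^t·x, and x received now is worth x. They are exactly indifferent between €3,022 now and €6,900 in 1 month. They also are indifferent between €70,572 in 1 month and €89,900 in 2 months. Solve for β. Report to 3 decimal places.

Both payoffs in the second observation are in the future, so β drops out: δ^1·70572 = δ^2·89900 ⇒ δ = 70572/89900 = 0.78501.
Substituting δ into 3022 = β·δ·6900: β = 3022/(5416.538) ≈ 0.558.

β ≈ 0.558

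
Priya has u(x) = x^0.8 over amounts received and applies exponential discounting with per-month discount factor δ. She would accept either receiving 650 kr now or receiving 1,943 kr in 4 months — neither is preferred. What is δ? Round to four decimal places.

δ ≈ 0.8033

The payoff in 4 months is discounted by δ^4, so u(650) = δ^4·u(1943) and δ^4 = u(650)/u(1943).
Since u(x) = x^0.8, δ^4 = (650/1943)^0.8 = 0.33453^0.8 = 0.41644.
Hence δ = (0.41644)^(1/4) = 0.803319.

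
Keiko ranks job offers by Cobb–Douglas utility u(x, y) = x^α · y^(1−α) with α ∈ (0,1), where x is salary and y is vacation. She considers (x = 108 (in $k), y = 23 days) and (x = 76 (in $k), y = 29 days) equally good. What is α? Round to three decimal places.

α ≈ 0.397

The Cobb–Douglas utilities coincide, so 108^α·23^(1−α) = 76^α·29^(1−α).
(108/76)^α = (29/23)^(1−α); take logs: α·ln(108/76) = (1−α)·ln(29/23), i.e. α·0.351398 = (1−α)·0.231802.
So α/(1−α) = (0.231802)/(0.351398) = 0.659657, and α = 0.659657/1.659657 ≈ 0.397.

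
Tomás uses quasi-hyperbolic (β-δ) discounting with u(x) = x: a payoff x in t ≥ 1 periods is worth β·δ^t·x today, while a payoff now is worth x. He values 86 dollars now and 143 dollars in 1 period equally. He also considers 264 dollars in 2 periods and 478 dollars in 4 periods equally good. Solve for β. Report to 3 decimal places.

Both payoffs in the second observation are in the future, so β drops out: δ^2·264 = δ^4·478 ⇒ δ^2 = 264/478 = 0.55230, so δ = 0.74317.
The first indifference: 86 = β·δ·143, so β = 86/(δ·143) = 86/(0.74317·143) ≈ 0.809.

β ≈ 0.809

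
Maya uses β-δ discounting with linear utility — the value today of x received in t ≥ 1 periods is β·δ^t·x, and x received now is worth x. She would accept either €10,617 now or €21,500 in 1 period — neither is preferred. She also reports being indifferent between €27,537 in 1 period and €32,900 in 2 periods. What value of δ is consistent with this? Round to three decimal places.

From the later pair, β·δ^1·27537 = β·δ^2·32900; dividing through, δ = 27537/32900 = 0.83699.

δ ≈ 0.837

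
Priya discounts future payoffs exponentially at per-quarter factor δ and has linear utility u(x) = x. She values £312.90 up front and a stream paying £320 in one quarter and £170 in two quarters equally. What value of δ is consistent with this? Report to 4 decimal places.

Equating present values: 312.90 = 320δ + 170δ².
That is, 170δ² + 320δ − 312.90 = 0, a quadratic in δ.
δ = (−320 + √(320² + 4·170·312.90)) / (2·170) = (−320 + √315172.00) / 340 ≈ 0.7100.

δ ≈ 0.7100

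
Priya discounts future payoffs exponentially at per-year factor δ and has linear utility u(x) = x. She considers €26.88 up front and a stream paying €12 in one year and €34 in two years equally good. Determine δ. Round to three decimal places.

δ ≈ 0.730

Present value of the stream is 12·δ + 34·δ². Indifference gives 12δ + 34δ² = 26.88.
That is, 34δ² + 12δ − 26.88 = 0, a quadratic in δ.
By the quadratic formula (taking the positive root), δ = (−12 + √3799.68) / 68 ≈ 0.730.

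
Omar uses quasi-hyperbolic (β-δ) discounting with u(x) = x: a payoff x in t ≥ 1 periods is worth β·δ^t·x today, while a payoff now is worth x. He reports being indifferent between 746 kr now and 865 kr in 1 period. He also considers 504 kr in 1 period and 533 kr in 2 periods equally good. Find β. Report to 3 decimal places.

From the later pair, β·δ^1·504 = β·δ^2·533; dividing through, δ = 504/533 = 0.94559.
The first indifference: 746 = β·δ·865, so β = 746/(δ·865) = 746/(0.94559·865) ≈ 0.912.

β ≈ 0.912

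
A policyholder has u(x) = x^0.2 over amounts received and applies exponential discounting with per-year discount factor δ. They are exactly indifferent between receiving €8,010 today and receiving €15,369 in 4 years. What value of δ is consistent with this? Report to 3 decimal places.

Equating discounted utilities: u(8010) = δ^4·u(15369) ⇒ δ^4 = u(8010)/u(15369).
Since u(x) = x^0.2, δ^4 = (8010/15369)^0.2 = 0.52118^0.2 = 0.87780.
So δ = 0.87780^(1/4) ≈ 0.968.

δ ≈ 0.968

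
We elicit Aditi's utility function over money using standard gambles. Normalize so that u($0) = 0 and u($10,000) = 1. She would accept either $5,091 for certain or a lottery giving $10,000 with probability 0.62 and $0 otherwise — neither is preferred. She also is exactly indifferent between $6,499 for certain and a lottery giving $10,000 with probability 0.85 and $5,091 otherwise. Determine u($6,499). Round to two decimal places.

From the first indifference, u($5,091) = 0.62·u($10,000) + 0.38·u($0) = 0.62·1 + 0.38·0 = 0.62.
The second indifference gives u($6,499) = 0.85·u($10,000) + 0.15·u($5,091) = 0.85·1.00 + 0.15·0.62 = 0.9430.

0.94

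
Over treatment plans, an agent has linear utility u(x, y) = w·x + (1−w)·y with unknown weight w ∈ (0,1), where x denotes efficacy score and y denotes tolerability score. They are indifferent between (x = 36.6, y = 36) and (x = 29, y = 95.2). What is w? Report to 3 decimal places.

w = 0.886

u(36.6,36) = u(29,95.2) means w·36.6 + (1−w)·36 = w·29 + (1−w)·95.2.
Rearranging, 7.6·w − 59.2·(1−w) = 0.
Hence w = 59.2/(7.6+59.2) = 59.2/66.8 = 0.886.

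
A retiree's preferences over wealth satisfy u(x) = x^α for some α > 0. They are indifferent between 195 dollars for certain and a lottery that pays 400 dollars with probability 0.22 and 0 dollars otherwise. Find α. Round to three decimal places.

α ≈ 2.107

The lottery's expected utility is 0.22·u(400) + 0.78·u(0) = 0.22·400^α (since u(0) = 0 for α > 0).
Equating: 195^α = 0.22·400^α, i.e. 0.4875^α = 0.22.
α = ln(0.22) / ln(195/400) = -1.514128/-0.718465 ≈ 2.107.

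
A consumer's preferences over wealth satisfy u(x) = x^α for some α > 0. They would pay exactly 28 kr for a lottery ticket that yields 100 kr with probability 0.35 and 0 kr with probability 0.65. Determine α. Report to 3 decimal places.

EU(lottery) = 0.35·100^α + 0.65·0 = 0.35·100^α.
Equating: 28^α = 0.35·100^α, i.e. 0.2800^α = 0.35.
Take logs: α = ln 0.35 / ln(28/100) ≈ 0.82471.

α ≈ 0.825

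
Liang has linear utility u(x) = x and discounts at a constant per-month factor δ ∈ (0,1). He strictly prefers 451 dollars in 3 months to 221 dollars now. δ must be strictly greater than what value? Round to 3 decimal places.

δ > 0.788

Comparing present values: 221 < δ^3·451.
So δ^3 > 221/451 = 0.49002; taking the cube root of both positive sides preserves the inequality.
δ > (221/451)^(1/3) ≈ 0.788.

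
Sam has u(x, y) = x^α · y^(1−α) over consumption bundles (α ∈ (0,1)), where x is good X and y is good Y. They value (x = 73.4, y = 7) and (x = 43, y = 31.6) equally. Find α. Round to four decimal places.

α ≈ 0.7381

Indifference: 73.4^α · 7^(1−α) = 43^α · 31.6^(1−α).
Rearrange to (73.4/43)^α = (31.6/7)^(1−α) and take logs: α·0.5347238 = (1−α)·1.5072470.
Thus α·(2.0419708) = 1.5072470, so α = 1.5072470/2.0419708 ≈ 0.7381.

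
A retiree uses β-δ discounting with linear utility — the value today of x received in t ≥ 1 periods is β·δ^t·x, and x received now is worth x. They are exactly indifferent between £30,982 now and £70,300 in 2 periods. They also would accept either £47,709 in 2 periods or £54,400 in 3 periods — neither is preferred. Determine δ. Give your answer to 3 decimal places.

Both payoffs in the second observation are in the future, so β drops out: δ^2·47709 = δ^3·54400 ⇒ δ = 47709/54400 = 0.87700.

δ ≈ 0.877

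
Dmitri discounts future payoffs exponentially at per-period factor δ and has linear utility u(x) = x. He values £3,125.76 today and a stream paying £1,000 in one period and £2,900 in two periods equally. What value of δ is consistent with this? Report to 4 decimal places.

δ ≈ 0.8800

Equating present values: 3125.76 = 1000δ + 2900δ².
So 2900δ² + 1000δ − 3125.76 = 0.
δ = (−1000 + √(1000² + 4·2900·3125.76)) / (2·2900) = (−1000 + √37258816.00) / 5800 ≈ 0.8800.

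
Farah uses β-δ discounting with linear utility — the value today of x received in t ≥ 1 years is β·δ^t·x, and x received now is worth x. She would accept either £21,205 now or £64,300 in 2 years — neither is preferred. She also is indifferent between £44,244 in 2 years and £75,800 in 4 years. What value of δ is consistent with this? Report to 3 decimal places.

δ ≈ 0.764

The second indifference involves only future payoffs, so β cancels: β·δ^2·44244 = β·δ^4·75800, giving δ^2 = 44244/75800 = 0.58369, so δ = 0.76400.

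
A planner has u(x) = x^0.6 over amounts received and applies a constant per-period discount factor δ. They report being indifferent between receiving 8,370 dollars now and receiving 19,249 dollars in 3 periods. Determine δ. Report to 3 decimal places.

δ ≈ 0.847

Indifference means u(8370) = δ^3 · u(19249), so δ^3 = u(8370)/u(19249).
Since u(x) = x^0.6, δ^3 = (8370/19249)^0.6 = 0.43483^0.6 = 0.60672.
Taking the cube root: δ = 0.60672^(1/3) ≈ 0.847.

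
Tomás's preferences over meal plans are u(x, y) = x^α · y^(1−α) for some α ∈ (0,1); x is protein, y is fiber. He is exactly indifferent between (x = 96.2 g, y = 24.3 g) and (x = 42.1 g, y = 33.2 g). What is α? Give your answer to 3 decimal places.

α ≈ 0.274

Set the two utilities equal: 96.2^α·24.3^(1−α) = 42.1^α·33.2^(1−α).
(96.2/42.1)^α = (33.2/24.3)^(1−α); take logs: α·ln(96.2/42.1) = (1−α)·ln(33.2/24.3), i.e. α·0.826382 = (1−α)·0.312074.
Thus α·(1.138456) = 0.312074, so α = 0.312074/1.138456 ≈ 0.274.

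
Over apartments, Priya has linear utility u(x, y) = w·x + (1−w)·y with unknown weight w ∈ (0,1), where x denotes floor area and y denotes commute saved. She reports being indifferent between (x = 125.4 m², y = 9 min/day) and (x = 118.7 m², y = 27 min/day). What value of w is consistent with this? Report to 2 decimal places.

w = 0.73

Equating utilities: w·125.4 + (1−w)·9 = w·118.7 + (1−w)·27.
Rearranging, 6.7·w − 18·(1−w) = 0.
So w/(1−w) = 18/6.7 = 2.6866, giving w = 18/(6.7+18) = 0.73.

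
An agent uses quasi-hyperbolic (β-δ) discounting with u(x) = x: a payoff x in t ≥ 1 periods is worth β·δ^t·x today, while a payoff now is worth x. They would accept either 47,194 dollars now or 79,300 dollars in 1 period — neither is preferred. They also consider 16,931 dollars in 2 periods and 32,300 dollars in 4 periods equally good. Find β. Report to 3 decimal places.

The second indifference involves only future payoffs, so β cancels: β·δ^2·16931 = β·δ^4·32300, giving δ^2 = 16931/32300 = 0.52418, so δ = 0.72400.
The first indifference: 47194 = β·δ·79300, so β = 47194/(δ·79300) = 47194/(0.72400·79300) ≈ 0.822.

β ≈ 0.822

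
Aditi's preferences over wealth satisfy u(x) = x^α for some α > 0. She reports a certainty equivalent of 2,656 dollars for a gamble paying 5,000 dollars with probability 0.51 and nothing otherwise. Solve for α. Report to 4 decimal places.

α ≈ 1.0644

EU(lottery) = 0.51·5000^α + 0.49·0 = 0.51·5000^α.
Equating: 2656^α = 0.51·5000^α, i.e. 0.5312^α = 0.51.
Taking logs: α·ln(2656/5000) = ln(0.51), so α = -0.6733446 / -0.6326167 ≈ 1.0644.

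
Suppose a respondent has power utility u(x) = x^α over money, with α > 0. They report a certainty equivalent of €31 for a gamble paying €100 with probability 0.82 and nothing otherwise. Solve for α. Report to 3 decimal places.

α ≈ 0.169

Since u(0) = 0, the lottery's EU is 0.82·100^α.
Indifference: 31^α = 0.82·100^α, so (31/100)^α = 0.82.
Taking logs: α·ln(31/100) = ln(0.82), so α = -0.198451 / -1.171183 ≈ 0.169.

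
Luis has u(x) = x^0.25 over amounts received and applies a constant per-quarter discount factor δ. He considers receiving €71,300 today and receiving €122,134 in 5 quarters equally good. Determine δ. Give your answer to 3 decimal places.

The payoff in 5 quarters is discounted by δ^5, so u(71300) = δ^5·u(122134) and δ^5 = u(71300)/u(122134).
Since u(x) = x^0.25, δ^5 = (71300/122134)^0.25 = 0.58379^0.25 = 0.87410.
Taking the 5th root: δ = 0.87410^(1/5) ≈ 0.973.

δ ≈ 0.973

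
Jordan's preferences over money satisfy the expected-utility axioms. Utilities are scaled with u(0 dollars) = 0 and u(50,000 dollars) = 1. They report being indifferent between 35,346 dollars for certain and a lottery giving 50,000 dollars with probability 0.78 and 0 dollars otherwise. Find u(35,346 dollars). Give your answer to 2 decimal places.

0.78

u(35,346 dollars) equals the lottery's expected utility: 0.78·1 + 0.22·0 = 0.78.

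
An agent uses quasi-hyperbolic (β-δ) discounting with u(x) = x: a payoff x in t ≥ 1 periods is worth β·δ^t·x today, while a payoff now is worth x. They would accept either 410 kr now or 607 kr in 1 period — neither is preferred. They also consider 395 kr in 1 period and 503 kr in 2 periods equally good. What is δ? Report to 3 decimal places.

δ ≈ 0.785

The second indifference involves only future payoffs, so β cancels: β·δ^1·395 = β·δ^2·503, giving δ = 395/503 = 0.78529.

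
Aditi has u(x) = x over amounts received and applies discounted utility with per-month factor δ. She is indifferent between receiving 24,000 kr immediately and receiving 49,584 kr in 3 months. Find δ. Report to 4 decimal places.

δ ≈ 0.7852

The payoff in 3 months is discounted by δ^3, so u(24000) = δ^3·u(49584) and δ^3 = u(24000)/u(49584).
With u(x) = x: δ^3 = 24000/49584 = 0.48403.
Taking the cube root: δ = 0.48403^(1/3) ≈ 0.7852.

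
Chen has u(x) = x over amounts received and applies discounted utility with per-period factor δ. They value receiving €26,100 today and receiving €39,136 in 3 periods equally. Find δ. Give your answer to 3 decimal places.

Equating discounted utilities: u(26100) = δ^3·u(39136) ⇒ δ^3 = u(26100)/u(39136).
With u(x) = x: δ^3 = 26100/39136 = 0.66691.
Hence δ = (0.66691)^(1/3) = 0.87368.

δ ≈ 0.874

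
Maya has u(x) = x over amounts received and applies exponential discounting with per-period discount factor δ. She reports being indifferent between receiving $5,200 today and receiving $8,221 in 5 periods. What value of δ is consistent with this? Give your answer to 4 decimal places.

Indifference means u(5200) = δ^5 · u(8221), so δ^5 = u(5200)/u(8221).
With u(x) = x: δ^5 = 5200/8221 = 0.63253.
So δ = 0.63253^(1/5) ≈ 0.9125.

δ ≈ 0.9125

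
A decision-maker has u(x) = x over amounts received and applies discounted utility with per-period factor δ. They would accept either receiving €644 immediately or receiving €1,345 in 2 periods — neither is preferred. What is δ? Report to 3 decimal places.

δ ≈ 0.692

Indifference means u(644) = δ^2 · u(1345), so δ^2 = u(644)/u(1345).
With u(x) = x: δ^2 = 644/1345 = 0.47881.
Hence δ = (0.47881)^(1/2) = 0.69196.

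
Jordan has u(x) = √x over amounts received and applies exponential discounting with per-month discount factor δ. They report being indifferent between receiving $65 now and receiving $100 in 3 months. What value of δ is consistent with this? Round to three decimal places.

δ ≈ 0.931

Equating discounted utilities: u(65) = δ^3·u(100) ⇒ δ^3 = u(65)/u(100).
Since u(x) = √x, δ^3 = √(65/100) = 0.80623.
Taking the cube root: δ = 0.80623^(1/3) ≈ 0.931.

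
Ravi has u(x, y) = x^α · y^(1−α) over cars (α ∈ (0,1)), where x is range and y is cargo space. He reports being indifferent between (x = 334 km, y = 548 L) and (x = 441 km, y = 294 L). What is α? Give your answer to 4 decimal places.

α ≈ 0.6914

Set the two utilities equal: 334^α·548^(1−α) = 441^α·294^(1−α).
Rearrange to (334/441)^α = (294/548)^(1−α) and take logs: α·-0.2779039 = (1−α)·-0.6226955.
With A = -0.2779039 and B = -0.6226955: α·A = (1−α)·B, so α = B/(A+B) = -0.6226955/-0.9005994 ≈ 0.6914.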